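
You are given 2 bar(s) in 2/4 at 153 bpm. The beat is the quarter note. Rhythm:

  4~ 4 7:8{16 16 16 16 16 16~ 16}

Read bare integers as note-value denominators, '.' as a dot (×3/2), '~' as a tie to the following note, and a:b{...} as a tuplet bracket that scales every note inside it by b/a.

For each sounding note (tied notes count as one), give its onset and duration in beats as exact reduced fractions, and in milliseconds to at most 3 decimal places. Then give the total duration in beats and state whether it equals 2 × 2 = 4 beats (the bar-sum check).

1) 0.0ms=0b +784.314ms=2b
2) 784.314ms=2b +112.045ms=2/7b
3) 896.359ms=16/7b +112.045ms=2/7b
4) 1008.403ms=18/7b +112.045ms=2/7b
5) 1120.448ms=20/7b +112.045ms=2/7b
6) 1232.493ms=22/7b +112.045ms=2/7b
7) 1344.538ms=24/7b +224.09ms=4/7b
Σ=4b of 4 (153bpm 2/4) — PASS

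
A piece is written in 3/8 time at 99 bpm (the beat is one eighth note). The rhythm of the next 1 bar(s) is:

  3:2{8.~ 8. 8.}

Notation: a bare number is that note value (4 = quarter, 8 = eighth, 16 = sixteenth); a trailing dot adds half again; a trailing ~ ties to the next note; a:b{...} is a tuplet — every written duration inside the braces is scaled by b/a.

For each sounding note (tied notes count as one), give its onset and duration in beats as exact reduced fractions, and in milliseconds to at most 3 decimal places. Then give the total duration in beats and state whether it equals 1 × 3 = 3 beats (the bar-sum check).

1) 0.0ms=0b +1212.121ms=2b
2) 1212.121ms=2b +606.061ms=1b
Σ=3b of 3 (99bpm 3/8) — PASS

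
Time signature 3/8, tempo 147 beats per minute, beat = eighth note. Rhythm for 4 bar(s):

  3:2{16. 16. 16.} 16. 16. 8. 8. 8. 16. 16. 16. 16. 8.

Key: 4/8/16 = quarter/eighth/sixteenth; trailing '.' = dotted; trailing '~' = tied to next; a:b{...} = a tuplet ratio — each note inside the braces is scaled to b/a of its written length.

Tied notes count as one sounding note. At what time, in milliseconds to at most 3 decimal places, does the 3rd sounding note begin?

1. 0.0ms @ 0 + 204.082ms (1/2)
2. 204.082ms @ 1/2 + 204.082ms (1/2)
3. 408.163ms @ 1 + 204.082ms (1/2)
4. 612.245ms @ 3/2 + 306.122ms (3/4)
5. 918.367ms @ 9/4 + 306.122ms (3/4)
6. 1224.49ms @ 3 + 612.245ms (3/2)
7. 1836.735ms @ 9/2 + 612.245ms (3/2)
8. 2448.98ms @ 6 + 612.245ms (3/2)
9. 3061.224ms @ 15/2 + 306.122ms (3/4)
10. 3367.347ms @ 33/4 + 306.122ms (3/4)
11. 3673.469ms @ 9 + 306.122ms (3/4)
12. 3979.592ms @ 39/4 + 306.122ms (3/4)
13. 4285.714ms @ 21/2 + 612.245ms (3/2)

note 3 onset = 1b = 408.163ms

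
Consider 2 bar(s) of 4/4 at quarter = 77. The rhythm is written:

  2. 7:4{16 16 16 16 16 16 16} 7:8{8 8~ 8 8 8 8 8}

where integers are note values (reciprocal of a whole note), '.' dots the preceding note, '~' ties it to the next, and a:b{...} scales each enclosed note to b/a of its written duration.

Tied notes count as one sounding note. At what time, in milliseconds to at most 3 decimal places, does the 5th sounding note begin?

note 5 onset = 24/7b = 2671.614ms

1. 0.0ms @ 0 + 2337.662ms (3)
2. 2337.662ms @ 3 + 111.317ms (1/7)
3. 2448.98ms @ 22/7 + 111.317ms (1/7)
4. 2560.297ms @ 23/7 + 111.317ms (1/7)
5. 2671.614ms @ 24/7 + 111.317ms (1/7)
6. 2782.931ms @ 25/7 + 111.317ms (1/7)
7. 2894.249ms @ 26/7 + 111.317ms (1/7)
8. 3005.566ms @ 27/7 + 111.317ms (1/7)
9. 3116.883ms @ 4 + 445.269ms (4/7)
10. 3562.152ms @ 32/7 + 890.538ms (8/7)
11. 4452.69ms @ 40/7 + 445.269ms (4/7)
12. 4897.959ms @ 44/7 + 445.269ms (4/7)
13. 5343.228ms @ 48/7 + 445.269ms (4/7)
14. 5788.497ms @ 52/7 + 445.269ms (4/7)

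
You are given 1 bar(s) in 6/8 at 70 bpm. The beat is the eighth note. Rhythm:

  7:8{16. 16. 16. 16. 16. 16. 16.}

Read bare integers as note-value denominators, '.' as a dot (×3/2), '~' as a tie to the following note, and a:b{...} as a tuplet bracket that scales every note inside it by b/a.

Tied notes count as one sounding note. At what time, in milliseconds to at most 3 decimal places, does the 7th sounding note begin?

1. 0.0ms @ 0 + 734.694ms (6/7)
2. 734.694ms @ 6/7 + 734.694ms (6/7)
3. 1469.388ms @ 12/7 + 734.694ms (6/7)
4. 2204.082ms @ 18/7 + 734.694ms (6/7)
5. 2938.776ms @ 24/7 + 734.694ms (6/7)
6. 3673.469ms @ 30/7 + 734.694ms (6/7)
7. 4408.163ms @ 36/7 + 734.694ms (6/7)

note 7 onset = 36/7b = 4408.163ms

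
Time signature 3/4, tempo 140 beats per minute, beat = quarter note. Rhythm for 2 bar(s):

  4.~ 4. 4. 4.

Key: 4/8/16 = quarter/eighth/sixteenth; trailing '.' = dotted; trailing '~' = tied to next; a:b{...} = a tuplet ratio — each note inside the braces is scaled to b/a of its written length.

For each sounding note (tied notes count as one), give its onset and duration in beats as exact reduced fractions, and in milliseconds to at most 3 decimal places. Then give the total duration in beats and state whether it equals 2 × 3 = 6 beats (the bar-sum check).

1) 0.0ms=0b +1285.714ms=3b
2) 1285.714ms=3b +642.857ms=3/2b
3) 1928.571ms=9/2b +642.857ms=3/2b
Σ=6b of 6 (140bpm 3/4) — PASS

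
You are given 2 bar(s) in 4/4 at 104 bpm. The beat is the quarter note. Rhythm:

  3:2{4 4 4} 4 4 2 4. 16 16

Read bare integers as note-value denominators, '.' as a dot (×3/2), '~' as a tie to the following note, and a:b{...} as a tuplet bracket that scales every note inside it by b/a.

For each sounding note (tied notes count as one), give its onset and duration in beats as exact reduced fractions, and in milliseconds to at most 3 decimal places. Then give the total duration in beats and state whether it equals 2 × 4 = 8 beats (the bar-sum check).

1) 0.0ms=0b +384.615ms=2/3b
2) 384.615ms=2/3b +384.615ms=2/3b
3) 769.231ms=4/3b +384.615ms=2/3b
4) 1153.846ms=2b +576.923ms=1b
5) 1730.769ms=3b +576.923ms=1b
6) 2307.692ms=4b +1153.846ms=2b
7) 3461.538ms=6b +865.385ms=3/2b
8) 4326.923ms=15/2b +144.231ms=1/4b
9) 4471.154ms=31/4b +144.231ms=1/4b
Σ=8b of 8 (104bpm 4/4) — PASS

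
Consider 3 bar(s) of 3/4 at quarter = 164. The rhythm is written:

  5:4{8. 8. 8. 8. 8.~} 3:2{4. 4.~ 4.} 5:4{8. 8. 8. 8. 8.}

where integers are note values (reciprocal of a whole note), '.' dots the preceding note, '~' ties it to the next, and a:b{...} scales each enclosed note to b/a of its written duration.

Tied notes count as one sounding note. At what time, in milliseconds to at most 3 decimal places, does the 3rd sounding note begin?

note 3 onset = 6/5b = 439.024ms

1. 0.0ms @ 0 + 219.512ms (3/5)
2. 219.512ms @ 3/5 + 219.512ms (3/5)
3. 439.024ms @ 6/5 + 219.512ms (3/5)
4. 658.537ms @ 9/5 + 219.512ms (3/5)
5. 878.049ms @ 12/5 + 585.366ms (8/5)
6. 1463.415ms @ 4 + 731.707ms (2)
7. 2195.122ms @ 6 + 219.512ms (3/5)
8. 2414.634ms @ 33/5 + 219.512ms (3/5)
9. 2634.146ms @ 36/5 + 219.512ms (3/5)
10. 2853.659ms @ 39/5 + 219.512ms (3/5)
11. 3073.171ms @ 42/5 + 219.512ms (3/5)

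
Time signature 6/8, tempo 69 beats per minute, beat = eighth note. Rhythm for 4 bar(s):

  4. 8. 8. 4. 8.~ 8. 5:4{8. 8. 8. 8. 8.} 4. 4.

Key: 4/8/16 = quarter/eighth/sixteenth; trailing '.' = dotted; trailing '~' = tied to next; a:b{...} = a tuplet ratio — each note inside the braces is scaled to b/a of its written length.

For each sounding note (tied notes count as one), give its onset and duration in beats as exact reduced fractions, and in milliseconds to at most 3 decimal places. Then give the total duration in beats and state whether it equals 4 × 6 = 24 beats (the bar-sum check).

1) 0.0ms=0b +2608.696ms=3b
2) 2608.696ms=3b +1304.348ms=3/2b
3) 3913.043ms=9/2b +1304.348ms=3/2b
4) 5217.391ms=6b +2608.696ms=3b
5) 7826.087ms=9b +2608.696ms=3b
6) 10434.783ms=12b +1043.478ms=6/5b
7) 11478.261ms=66/5b +1043.478ms=6/5b
8) 12521.739ms=72/5b +1043.478ms=6/5b
9) 13565.217ms=78/5b +1043.478ms=6/5b
10) 14608.696ms=84/5b +1043.478ms=6/5b
11) 15652.174ms=18b +2608.696ms=3b
12) 18260.87ms=21b +2608.696ms=3b
Σ=24b of 24 (69bpm 6/8) — PASS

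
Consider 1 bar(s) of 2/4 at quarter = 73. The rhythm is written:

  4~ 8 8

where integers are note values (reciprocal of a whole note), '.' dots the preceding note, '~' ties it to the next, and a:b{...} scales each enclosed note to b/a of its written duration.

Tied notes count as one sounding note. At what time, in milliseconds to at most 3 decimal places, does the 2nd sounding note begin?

note 2 onset = 3/2b = 1232.877ms

1. 0.0ms @ 0 + 1232.877ms (3/2)
2. 1232.877ms @ 3/2 + 410.959ms (1/2)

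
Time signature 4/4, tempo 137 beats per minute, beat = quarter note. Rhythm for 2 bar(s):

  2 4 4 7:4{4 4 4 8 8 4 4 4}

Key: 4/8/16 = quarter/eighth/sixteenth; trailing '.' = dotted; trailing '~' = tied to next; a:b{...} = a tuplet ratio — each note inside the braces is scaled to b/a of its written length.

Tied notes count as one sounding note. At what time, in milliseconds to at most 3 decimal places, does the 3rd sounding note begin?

1. 0.0ms @ 0 + 875.912ms (2)
2. 875.912ms @ 2 + 437.956ms (1)
3. 1313.869ms @ 3 + 437.956ms (1)
4. 1751.825ms @ 4 + 250.261ms (4/7)
5. 2002.086ms @ 32/7 + 250.261ms (4/7)
6. 2252.346ms @ 36/7 + 250.261ms (4/7)
7. 2502.607ms @ 40/7 + 125.13ms (2/7)
8. 2627.737ms @ 6 + 125.13ms (2/7)
9. 2752.868ms @ 44/7 + 250.261ms (4/7)
10. 3003.128ms @ 48/7 + 250.261ms (4/7)
11. 3253.389ms @ 52/7 + 250.261ms (4/7)

note 3 onset = 3b = 1313.869ms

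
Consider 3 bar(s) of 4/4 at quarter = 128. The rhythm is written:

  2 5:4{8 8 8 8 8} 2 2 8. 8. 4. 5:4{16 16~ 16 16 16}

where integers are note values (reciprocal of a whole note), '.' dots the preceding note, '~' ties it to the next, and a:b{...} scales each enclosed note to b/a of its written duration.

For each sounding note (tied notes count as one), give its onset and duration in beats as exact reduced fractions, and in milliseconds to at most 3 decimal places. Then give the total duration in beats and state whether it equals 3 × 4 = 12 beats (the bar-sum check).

1) 0.0ms=0b +937.5ms=2b
2) 937.5ms=2b +187.5ms=2/5b
3) 1125.0ms=12/5b +187.5ms=2/5b
4) 1312.5ms=14/5b +187.5ms=2/5b
5) 1500.0ms=16/5b +187.5ms=2/5b
6) 1687.5ms=18/5b +187.5ms=2/5b
7) 1875.0ms=4b +937.5ms=2b
8) 2812.5ms=6b +937.5ms=2b
9) 3750.0ms=8b +351.562ms=3/4b
10) 4101.562ms=35/4b +351.562ms=3/4b
11) 4453.125ms=19/2b +703.125ms=3/2b
12) 5156.25ms=11b +93.75ms=1/5b
13) 5250.0ms=56/5b +187.5ms=2/5b
14) 5437.5ms=58/5b +93.75ms=1/5b
15) 5531.25ms=59/5b +93.75ms=1/5b
Σ=12b of 12 (128bpm 4/4) — PASS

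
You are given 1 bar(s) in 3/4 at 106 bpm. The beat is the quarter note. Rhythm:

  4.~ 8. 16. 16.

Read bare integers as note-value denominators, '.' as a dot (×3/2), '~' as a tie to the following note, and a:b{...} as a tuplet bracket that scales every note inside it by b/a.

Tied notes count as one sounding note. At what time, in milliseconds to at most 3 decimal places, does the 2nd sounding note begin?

1. 0.0ms @ 0 + 1273.585ms (9/4)
2. 1273.585ms @ 9/4 + 212.264ms (3/8)
3. 1485.849ms @ 21/8 + 212.264ms (3/8)

note 2 onset = 9/4b = 1273.585ms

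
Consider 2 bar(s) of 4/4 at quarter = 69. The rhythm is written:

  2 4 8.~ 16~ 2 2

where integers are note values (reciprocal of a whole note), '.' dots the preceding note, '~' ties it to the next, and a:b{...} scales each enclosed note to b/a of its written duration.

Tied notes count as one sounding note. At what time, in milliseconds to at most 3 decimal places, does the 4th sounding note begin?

note 4 onset = 6b = 5217.391ms

1. 0.0ms @ 0 + 1739.13ms (2)
2. 1739.13ms @ 2 + 869.565ms (1)
3. 2608.696ms @ 3 + 2608.696ms (3)
4. 5217.391ms @ 6 + 1739.13ms (2)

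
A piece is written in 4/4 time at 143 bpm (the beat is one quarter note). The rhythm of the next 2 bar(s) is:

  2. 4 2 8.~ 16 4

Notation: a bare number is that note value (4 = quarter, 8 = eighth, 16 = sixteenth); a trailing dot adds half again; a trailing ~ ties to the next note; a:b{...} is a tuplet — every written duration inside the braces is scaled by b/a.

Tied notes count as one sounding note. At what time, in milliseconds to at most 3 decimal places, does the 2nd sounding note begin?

note 2 onset = 3b = 1258.741ms

1. 0.0ms @ 0 + 1258.741ms (3)
2. 1258.741ms @ 3 + 419.58ms (1)
3. 1678.322ms @ 4 + 839.161ms (2)
4. 2517.483ms @ 6 + 419.58ms (1)
5. 2937.063ms @ 7 + 419.58ms (1)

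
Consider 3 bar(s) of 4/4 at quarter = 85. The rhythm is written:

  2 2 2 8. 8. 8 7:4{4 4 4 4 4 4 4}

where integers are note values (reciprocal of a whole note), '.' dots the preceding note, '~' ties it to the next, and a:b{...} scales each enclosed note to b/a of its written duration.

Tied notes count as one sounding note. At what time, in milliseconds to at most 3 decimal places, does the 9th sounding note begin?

1. 0.0ms @ 0 + 1411.765ms (2)
2. 1411.765ms @ 2 + 1411.765ms (2)
3. 2823.529ms @ 4 + 1411.765ms (2)
4. 4235.294ms @ 6 + 529.412ms (3/4)
5. 4764.706ms @ 27/4 + 529.412ms (3/4)
6. 5294.118ms @ 15/2 + 352.941ms (1/2)
7. 5647.059ms @ 8 + 403.361ms (4/7)
8. 6050.42ms @ 60/7 + 403.361ms (4/7)
9. 6453.782ms @ 64/7 + 403.361ms (4/7)
10. 6857.143ms @ 68/7 + 403.361ms (4/7)
11. 7260.504ms @ 72/7 + 403.361ms (4/7)
12. 7663.866ms @ 76/7 + 403.361ms (4/7)
13. 8067.227ms @ 80/7 + 403.361ms (4/7)

note 9 onset = 64/7b = 6453.782ms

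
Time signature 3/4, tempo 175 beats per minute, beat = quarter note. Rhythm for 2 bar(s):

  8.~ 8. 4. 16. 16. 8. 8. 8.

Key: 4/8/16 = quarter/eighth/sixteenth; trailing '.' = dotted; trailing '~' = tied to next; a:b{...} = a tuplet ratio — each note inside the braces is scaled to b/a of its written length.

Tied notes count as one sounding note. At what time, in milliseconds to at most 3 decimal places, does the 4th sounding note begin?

note 4 onset = 27/8b = 1157.143ms

1. 0.0ms @ 0 + 514.286ms (3/2)
2. 514.286ms @ 3/2 + 514.286ms (3/2)
3. 1028.571ms @ 3 + 128.571ms (3/8)
4. 1157.143ms @ 27/8 + 128.571ms (3/8)
5. 1285.714ms @ 15/4 + 257.143ms (3/4)
6. 1542.857ms @ 9/2 + 257.143ms (3/4)
7. 1800.0ms @ 21/4 + 257.143ms (3/4)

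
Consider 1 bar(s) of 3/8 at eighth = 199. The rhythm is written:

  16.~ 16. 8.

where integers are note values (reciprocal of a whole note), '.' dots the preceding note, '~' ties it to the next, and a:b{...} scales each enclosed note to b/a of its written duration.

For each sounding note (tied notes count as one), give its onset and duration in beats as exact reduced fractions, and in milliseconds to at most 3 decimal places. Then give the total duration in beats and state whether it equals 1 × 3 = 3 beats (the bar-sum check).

1) 0.0ms=0b +452.261ms=3/2b
2) 452.261ms=3/2b +452.261ms=3/2b
Σ=3b of 3 (199bpm 3/8) — PASS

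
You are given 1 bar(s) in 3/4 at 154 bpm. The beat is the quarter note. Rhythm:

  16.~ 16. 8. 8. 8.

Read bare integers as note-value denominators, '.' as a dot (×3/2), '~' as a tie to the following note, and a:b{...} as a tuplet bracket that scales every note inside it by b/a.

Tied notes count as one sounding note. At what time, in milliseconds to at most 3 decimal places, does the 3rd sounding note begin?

1. 0.0ms @ 0 + 292.208ms (3/4)
2. 292.208ms @ 3/4 + 292.208ms (3/4)
3. 584.416ms @ 3/2 + 292.208ms (3/4)
4. 876.623ms @ 9/4 + 292.208ms (3/4)

note 3 onset = 3/2b = 584.416ms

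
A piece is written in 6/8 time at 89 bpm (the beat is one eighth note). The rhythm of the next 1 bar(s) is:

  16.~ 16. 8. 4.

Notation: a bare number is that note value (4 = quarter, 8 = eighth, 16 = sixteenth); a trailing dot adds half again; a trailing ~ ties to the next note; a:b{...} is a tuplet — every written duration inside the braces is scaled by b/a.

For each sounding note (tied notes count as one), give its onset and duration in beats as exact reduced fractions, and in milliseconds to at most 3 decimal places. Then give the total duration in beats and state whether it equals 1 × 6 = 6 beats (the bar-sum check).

1) 0.0ms=0b +1011.236ms=3/2b
2) 1011.236ms=3/2b +1011.236ms=3/2b
3) 2022.472ms=3b +2022.472ms=3b
Σ=6b of 6 (89bpm 6/8) — PASS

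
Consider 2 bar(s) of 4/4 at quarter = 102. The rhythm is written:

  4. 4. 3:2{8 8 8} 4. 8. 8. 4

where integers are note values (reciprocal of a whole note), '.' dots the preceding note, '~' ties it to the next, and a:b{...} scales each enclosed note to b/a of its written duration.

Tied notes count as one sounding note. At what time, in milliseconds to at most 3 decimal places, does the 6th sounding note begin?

1. 0.0ms @ 0 + 882.353ms (3/2)
2. 882.353ms @ 3/2 + 882.353ms (3/2)
3. 1764.706ms @ 3 + 196.078ms (1/3)
4. 1960.784ms @ 10/3 + 196.078ms (1/3)
5. 2156.863ms @ 11/3 + 196.078ms (1/3)
6. 2352.941ms @ 4 + 882.353ms (3/2)
7. 3235.294ms @ 11/2 + 441.176ms (3/4)
8. 3676.471ms @ 25/4 + 441.176ms (3/4)
9. 4117.647ms @ 7 + 588.235ms (1)

note 6 onset = 4b = 2352.941ms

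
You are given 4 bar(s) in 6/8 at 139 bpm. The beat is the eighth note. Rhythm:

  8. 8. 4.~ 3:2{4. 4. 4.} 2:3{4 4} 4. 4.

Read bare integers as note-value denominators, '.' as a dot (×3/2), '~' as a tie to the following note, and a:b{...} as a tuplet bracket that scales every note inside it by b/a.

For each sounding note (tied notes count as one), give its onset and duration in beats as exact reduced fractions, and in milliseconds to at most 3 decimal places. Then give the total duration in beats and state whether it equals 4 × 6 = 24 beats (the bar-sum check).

1) 0.0ms=0b +647.482ms=3/2b
2) 647.482ms=3/2b +647.482ms=3/2b
3) 1294.964ms=3b +2158.273ms=5b
4) 3453.237ms=8b +863.309ms=2b
5) 4316.547ms=10b +863.309ms=2b
6) 5179.856ms=12b +1294.964ms=3b
7) 6474.82ms=15b +1294.964ms=3b
8) 7769.784ms=18b +1294.964ms=3b
9) 9064.748ms=21b +1294.964ms=3b
Σ=24b of 24 (139bpm 6/8) — PASS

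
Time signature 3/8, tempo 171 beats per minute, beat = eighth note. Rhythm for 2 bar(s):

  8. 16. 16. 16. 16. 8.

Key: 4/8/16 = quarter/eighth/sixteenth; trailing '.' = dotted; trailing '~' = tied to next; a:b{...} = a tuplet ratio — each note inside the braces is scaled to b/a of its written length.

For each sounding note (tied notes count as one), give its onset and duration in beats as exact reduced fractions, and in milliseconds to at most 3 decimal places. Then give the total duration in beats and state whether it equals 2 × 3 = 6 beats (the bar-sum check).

1) 0.0ms=0b +526.316ms=3/2b
2) 526.316ms=3/2b +263.158ms=3/4b
3) 789.474ms=9/4b +263.158ms=3/4b
4) 1052.632ms=3b +263.158ms=3/4b
5) 1315.789ms=15/4b +263.158ms=3/4b
6) 1578.947ms=9/2b +526.316ms=3/2b
Σ=6b of 6 (171bpm 3/8) — PASS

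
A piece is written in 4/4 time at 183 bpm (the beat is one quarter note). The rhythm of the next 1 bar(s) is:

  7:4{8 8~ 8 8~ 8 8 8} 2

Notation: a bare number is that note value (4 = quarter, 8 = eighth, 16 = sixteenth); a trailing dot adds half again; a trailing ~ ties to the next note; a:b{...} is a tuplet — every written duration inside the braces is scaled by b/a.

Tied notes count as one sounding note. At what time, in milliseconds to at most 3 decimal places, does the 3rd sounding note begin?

note 3 onset = 6/7b = 281.03ms

1. 0.0ms @ 0 + 93.677ms (2/7)
2. 93.677ms @ 2/7 + 187.354ms (4/7)
3. 281.03ms @ 6/7 + 187.354ms (4/7)
4. 468.384ms @ 10/7 + 93.677ms (2/7)
5. 562.061ms @ 12/7 + 93.677ms (2/7)
6. 655.738ms @ 2 + 655.738ms (2)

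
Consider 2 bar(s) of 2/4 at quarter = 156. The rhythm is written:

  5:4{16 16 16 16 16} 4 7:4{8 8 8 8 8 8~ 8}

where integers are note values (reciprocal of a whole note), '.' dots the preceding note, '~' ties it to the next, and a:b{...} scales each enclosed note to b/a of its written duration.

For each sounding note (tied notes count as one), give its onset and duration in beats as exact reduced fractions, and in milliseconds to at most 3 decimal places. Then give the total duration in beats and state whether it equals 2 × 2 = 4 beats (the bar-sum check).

1) 0.0ms=0b +76.923ms=1/5b
2) 76.923ms=1/5b +76.923ms=1/5b
3) 153.846ms=2/5b +76.923ms=1/5b
4) 230.769ms=3/5b +76.923ms=1/5b
5) 307.692ms=4/5b +76.923ms=1/5b
6) 384.615ms=1b +384.615ms=1b
7) 769.231ms=2b +109.89ms=2/7b
8) 879.121ms=16/7b +109.89ms=2/7b
9) 989.011ms=18/7b +109.89ms=2/7b
10) 1098.901ms=20/7b +109.89ms=2/7b
11) 1208.791ms=22/7b +109.89ms=2/7b
12) 1318.681ms=24/7b +219.78ms=4/7b
Σ=4b of 4 (156bpm 2/4) — PASS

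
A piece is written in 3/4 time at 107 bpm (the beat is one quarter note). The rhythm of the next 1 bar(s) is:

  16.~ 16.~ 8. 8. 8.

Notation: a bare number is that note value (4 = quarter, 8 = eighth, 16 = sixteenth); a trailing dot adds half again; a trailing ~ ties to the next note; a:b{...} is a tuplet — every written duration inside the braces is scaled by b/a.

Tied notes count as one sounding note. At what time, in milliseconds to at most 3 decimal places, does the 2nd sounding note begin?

1. 0.0ms @ 0 + 841.121ms (3/2)
2. 841.121ms @ 3/2 + 420.561ms (3/4)
3. 1261.682ms @ 9/4 + 420.561ms (3/4)

note 2 onset = 3/2b = 841.121ms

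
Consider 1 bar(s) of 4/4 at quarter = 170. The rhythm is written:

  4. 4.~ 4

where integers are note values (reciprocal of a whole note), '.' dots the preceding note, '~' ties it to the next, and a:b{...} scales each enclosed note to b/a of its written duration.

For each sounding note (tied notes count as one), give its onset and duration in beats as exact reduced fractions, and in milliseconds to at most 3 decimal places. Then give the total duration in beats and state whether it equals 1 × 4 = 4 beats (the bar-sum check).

1) 0.0ms=0b +529.412ms=3/2b
2) 529.412ms=3/2b +882.353ms=5/2b
Σ=4b of 4 (170bpm 4/4) — PASS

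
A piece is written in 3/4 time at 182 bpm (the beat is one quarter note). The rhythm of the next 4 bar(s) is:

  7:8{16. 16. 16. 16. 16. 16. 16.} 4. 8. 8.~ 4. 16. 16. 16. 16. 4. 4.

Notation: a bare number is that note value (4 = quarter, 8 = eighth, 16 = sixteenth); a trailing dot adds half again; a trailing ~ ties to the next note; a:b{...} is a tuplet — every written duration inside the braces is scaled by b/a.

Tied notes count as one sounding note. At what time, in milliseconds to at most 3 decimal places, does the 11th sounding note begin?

note 11 onset = 15/2b = 2472.527ms

1. 0.0ms @ 0 + 141.287ms (3/7)
2. 141.287ms @ 3/7 + 141.287ms (3/7)
3. 282.575ms @ 6/7 + 141.287ms (3/7)
4. 423.862ms @ 9/7 + 141.287ms (3/7)
5. 565.149ms @ 12/7 + 141.287ms (3/7)
6. 706.436ms @ 15/7 + 141.287ms (3/7)
7. 847.724ms @ 18/7 + 141.287ms (3/7)
8. 989.011ms @ 3 + 494.505ms (3/2)
9. 1483.516ms @ 9/2 + 247.253ms (3/4)
10. 1730.769ms @ 21/4 + 741.758ms (9/4)
11. 2472.527ms @ 15/2 + 123.626ms (3/8)
12. 2596.154ms @ 63/8 + 123.626ms (3/8)
13. 2719.78ms @ 33/4 + 123.626ms (3/8)
14. 2843.407ms @ 69/8 + 123.626ms (3/8)
15. 2967.033ms @ 9 + 494.505ms (3/2)
16. 3461.538ms @ 21/2 + 494.505ms (3/2)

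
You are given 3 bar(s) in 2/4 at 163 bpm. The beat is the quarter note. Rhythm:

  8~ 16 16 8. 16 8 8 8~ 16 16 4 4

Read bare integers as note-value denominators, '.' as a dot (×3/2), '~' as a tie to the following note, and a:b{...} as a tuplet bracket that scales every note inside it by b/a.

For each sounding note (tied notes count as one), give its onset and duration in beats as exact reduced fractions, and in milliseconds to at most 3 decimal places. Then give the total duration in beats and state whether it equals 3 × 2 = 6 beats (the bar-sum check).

1) 0.0ms=0b +276.074ms=3/4b
2) 276.074ms=3/4b +92.025ms=1/4b
3) 368.098ms=1b +276.074ms=3/4b
4) 644.172ms=7/4b +92.025ms=1/4b
5) 736.196ms=2b +184.049ms=1/2b
6) 920.245ms=5/2b +184.049ms=1/2b
7) 1104.294ms=3b +276.074ms=3/4b
8) 1380.368ms=15/4b +92.025ms=1/4b
9) 1472.393ms=4b +368.098ms=1b
10) 1840.491ms=5b +368.098ms=1b
Σ=6b of 6 (163bpm 2/4) — PASS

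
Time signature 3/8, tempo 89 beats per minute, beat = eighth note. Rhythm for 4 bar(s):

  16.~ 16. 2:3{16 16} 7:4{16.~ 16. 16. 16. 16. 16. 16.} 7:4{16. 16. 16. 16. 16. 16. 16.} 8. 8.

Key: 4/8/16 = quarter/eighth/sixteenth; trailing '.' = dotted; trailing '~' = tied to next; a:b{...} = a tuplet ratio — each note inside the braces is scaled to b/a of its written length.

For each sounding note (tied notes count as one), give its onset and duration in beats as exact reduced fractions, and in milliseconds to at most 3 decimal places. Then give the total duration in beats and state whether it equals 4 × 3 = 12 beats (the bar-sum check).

1) 0.0ms=0b +1011.236ms=3/2b
2) 1011.236ms=3/2b +505.618ms=3/4b
3) 1516.854ms=9/4b +505.618ms=3/4b
4) 2022.472ms=3b +577.849ms=6/7b
5) 2600.321ms=27/7b +288.925ms=3/7b
6) 2889.246ms=30/7b +288.925ms=3/7b
7) 3178.17ms=33/7b +288.925ms=3/7b
8) 3467.095ms=36/7b +288.925ms=3/7b
9) 3756.019ms=39/7b +288.925ms=3/7b
10) 4044.944ms=6b +288.925ms=3/7b
11) 4333.868ms=45/7b +288.925ms=3/7b
12) 4622.793ms=48/7b +288.925ms=3/7b
13) 4911.717ms=51/7b +288.925ms=3/7b
14) 5200.642ms=54/7b +288.925ms=3/7b
15) 5489.567ms=57/7b +288.925ms=3/7b
16) 5778.491ms=60/7b +288.925ms=3/7b
17) 6067.416ms=9b +1011.236ms=3/2b
18) 7078.652ms=21/2b +1011.236ms=3/2b
Σ=12b of 12 (89bpm 3/8) — PASS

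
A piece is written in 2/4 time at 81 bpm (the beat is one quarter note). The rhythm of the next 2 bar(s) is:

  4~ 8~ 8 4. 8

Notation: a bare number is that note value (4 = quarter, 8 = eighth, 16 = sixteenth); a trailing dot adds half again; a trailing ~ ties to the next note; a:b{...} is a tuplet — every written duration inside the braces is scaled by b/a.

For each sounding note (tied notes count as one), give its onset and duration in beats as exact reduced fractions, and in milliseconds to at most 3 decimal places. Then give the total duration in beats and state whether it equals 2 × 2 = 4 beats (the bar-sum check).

1) 0.0ms=0b +1481.481ms=2b
2) 1481.481ms=2b +1111.111ms=3/2b
3) 2592.593ms=7/2b +370.37ms=1/2b
Σ=4b of 4 (81bpm 2/4) — PASS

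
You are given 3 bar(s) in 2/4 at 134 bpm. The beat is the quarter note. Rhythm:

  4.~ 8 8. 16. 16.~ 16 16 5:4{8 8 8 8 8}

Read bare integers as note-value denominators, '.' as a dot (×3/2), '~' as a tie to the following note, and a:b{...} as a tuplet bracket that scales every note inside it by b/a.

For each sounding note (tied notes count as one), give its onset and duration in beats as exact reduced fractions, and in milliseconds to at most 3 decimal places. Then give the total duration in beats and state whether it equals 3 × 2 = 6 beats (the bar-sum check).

1) 0.0ms=0b +895.522ms=2b
2) 895.522ms=2b +335.821ms=3/4b
3) 1231.343ms=11/4b +167.91ms=3/8b
4) 1399.254ms=25/8b +279.851ms=5/8b
5) 1679.104ms=15/4b +111.94ms=1/4b
6) 1791.045ms=4b +179.104ms=2/5b
7) 1970.149ms=22/5b +179.104ms=2/5b
8) 2149.254ms=24/5b +179.104ms=2/5b
9) 2328.358ms=26/5b +179.104ms=2/5b
10) 2507.463ms=28/5b +179.104ms=2/5b
Σ=6b of 6 (134bpm 2/4) — PASS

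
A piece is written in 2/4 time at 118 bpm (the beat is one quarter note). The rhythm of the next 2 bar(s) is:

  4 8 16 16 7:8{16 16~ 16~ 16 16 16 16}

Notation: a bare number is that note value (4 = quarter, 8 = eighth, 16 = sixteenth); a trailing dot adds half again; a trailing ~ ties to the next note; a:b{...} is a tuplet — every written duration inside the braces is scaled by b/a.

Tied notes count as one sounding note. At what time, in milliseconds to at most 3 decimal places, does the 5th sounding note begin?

note 5 onset = 2b = 1016.949ms

1. 0.0ms @ 0 + 508.475ms (1)
2. 508.475ms @ 1 + 254.237ms (1/2)
3. 762.712ms @ 3/2 + 127.119ms (1/4)
4. 889.831ms @ 7/4 + 127.119ms (1/4)
5. 1016.949ms @ 2 + 145.278ms (2/7)
6. 1162.228ms @ 16/7 + 435.835ms (6/7)
7. 1598.063ms @ 22/7 + 145.278ms (2/7)
8. 1743.341ms @ 24/7 + 145.278ms (2/7)
9. 1888.62ms @ 26/7 + 145.278ms (2/7)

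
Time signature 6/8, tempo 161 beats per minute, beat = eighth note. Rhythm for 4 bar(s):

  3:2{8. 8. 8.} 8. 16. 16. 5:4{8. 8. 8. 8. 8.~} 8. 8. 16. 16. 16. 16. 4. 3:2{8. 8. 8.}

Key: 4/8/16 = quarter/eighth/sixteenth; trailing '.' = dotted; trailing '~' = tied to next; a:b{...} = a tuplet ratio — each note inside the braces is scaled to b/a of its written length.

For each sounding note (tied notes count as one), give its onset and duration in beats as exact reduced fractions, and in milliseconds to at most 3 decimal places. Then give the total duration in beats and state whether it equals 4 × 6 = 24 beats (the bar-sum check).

1) 0.0ms=0b +372.671ms=1b
2) 372.671ms=1b +372.671ms=1b
3) 745.342ms=2b +372.671ms=1b
4) 1118.012ms=3b +559.006ms=3/2b
5) 1677.019ms=9/2b +279.503ms=3/4b
6) 1956.522ms=21/4b +279.503ms=3/4b
7) 2236.025ms=6b +447.205ms=6/5b
8) 2683.23ms=36/5b +447.205ms=6/5b
9) 3130.435ms=42/5b +447.205ms=6/5b
10) 3577.64ms=48/5b +447.205ms=6/5b
11) 4024.845ms=54/5b +1006.211ms=27/10b
12) 5031.056ms=27/2b +559.006ms=3/2b
13) 5590.062ms=15b +279.503ms=3/4b
14) 5869.565ms=63/4b +279.503ms=3/4b
15) 6149.068ms=33/2b +279.503ms=3/4b
16) 6428.571ms=69/4b +279.503ms=3/4b
17) 6708.075ms=18b +1118.012ms=3b
18) 7826.087ms=21b +372.671ms=1b
19) 8198.758ms=22b +372.671ms=1b
20) 8571.429ms=23b +372.671ms=1b
Σ=24b of 24 (161bpm 6/8) — PASS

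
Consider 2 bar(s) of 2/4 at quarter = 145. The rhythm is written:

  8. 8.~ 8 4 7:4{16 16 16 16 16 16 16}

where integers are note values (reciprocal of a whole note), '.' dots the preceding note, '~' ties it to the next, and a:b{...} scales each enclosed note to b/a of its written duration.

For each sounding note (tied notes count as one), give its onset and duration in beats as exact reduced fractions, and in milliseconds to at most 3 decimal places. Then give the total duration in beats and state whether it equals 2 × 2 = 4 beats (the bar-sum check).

1) 0.0ms=0b +310.345ms=3/4b
2) 310.345ms=3/4b +517.241ms=5/4b
3) 827.586ms=2b +413.793ms=1b
4) 1241.379ms=3b +59.113ms=1/7b
5) 1300.493ms=22/7b +59.113ms=1/7b
6) 1359.606ms=23/7b +59.113ms=1/7b
7) 1418.719ms=24/7b +59.113ms=1/7b
8) 1477.833ms=25/7b +59.113ms=1/7b
9) 1536.946ms=26/7b +59.113ms=1/7b
10) 1596.059ms=27/7b +59.113ms=1/7b
Σ=4b of 4 (145bpm 2/4) — PASS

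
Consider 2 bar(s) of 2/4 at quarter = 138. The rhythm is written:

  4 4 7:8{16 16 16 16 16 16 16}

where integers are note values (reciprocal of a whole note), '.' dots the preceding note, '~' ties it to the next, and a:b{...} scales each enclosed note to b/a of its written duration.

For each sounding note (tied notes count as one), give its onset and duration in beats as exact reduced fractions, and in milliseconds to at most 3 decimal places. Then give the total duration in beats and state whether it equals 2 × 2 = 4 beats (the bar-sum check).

1) 0.0ms=0b +434.783ms=1b
2) 434.783ms=1b +434.783ms=1b
3) 869.565ms=2b +124.224ms=2/7b
4) 993.789ms=16/7b +124.224ms=2/7b
5) 1118.012ms=18/7b +124.224ms=2/7b
6) 1242.236ms=20/7b +124.224ms=2/7b
7) 1366.46ms=22/7b +124.224ms=2/7b
8) 1490.683ms=24/7b +124.224ms=2/7b
9) 1614.907ms=26/7b +124.224ms=2/7b
Σ=4b of 4 (138bpm 2/4) — PASS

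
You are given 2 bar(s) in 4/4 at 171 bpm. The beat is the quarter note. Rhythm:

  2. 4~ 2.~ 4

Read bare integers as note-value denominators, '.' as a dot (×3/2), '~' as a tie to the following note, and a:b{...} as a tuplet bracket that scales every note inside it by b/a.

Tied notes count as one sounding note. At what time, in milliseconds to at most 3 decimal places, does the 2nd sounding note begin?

1. 0.0ms @ 0 + 1052.632ms (3)
2. 1052.632ms @ 3 + 1754.386ms (5)

note 2 onset = 3b = 1052.632ms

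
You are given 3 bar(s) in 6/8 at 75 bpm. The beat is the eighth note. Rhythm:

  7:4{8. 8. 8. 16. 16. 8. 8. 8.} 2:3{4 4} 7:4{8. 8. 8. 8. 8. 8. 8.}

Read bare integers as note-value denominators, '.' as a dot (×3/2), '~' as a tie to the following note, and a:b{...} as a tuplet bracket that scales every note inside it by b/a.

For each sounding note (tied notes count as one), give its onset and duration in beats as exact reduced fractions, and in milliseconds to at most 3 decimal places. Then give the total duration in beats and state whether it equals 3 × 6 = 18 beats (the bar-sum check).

1) 0.0ms=0b +685.714ms=6/7b
2) 685.714ms=6/7b +685.714ms=6/7b
3) 1371.429ms=12/7b +685.714ms=6/7b
4) 2057.143ms=18/7b +342.857ms=3/7b
5) 2400.0ms=3b +342.857ms=3/7b
6) 2742.857ms=24/7b +685.714ms=6/7b
7) 3428.571ms=30/7b +685.714ms=6/7b
8) 4114.286ms=36/7b +685.714ms=6/7b
9) 4800.0ms=6b +2400.0ms=3b
10) 7200.0ms=9b +2400.0ms=3b
11) 9600.0ms=12b +685.714ms=6/7b
12) 10285.714ms=90/7b +685.714ms=6/7b
13) 10971.429ms=96/7b +685.714ms=6/7b
14) 11657.143ms=102/7b +685.714ms=6/7b
15) 12342.857ms=108/7b +685.714ms=6/7b
16) 13028.571ms=114/7b +685.714ms=6/7b
17) 13714.286ms=120/7b +685.714ms=6/7b
Σ=18b of 18 (75bpm 6/8) — PASS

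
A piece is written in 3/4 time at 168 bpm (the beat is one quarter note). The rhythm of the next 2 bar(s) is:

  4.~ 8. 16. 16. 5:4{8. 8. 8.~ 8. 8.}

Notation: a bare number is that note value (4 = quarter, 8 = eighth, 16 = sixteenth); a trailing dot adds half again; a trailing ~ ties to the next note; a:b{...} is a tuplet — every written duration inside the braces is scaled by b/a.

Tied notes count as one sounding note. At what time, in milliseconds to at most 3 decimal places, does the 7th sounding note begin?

1. 0.0ms @ 0 + 803.571ms (9/4)
2. 803.571ms @ 9/4 + 133.929ms (3/8)
3. 937.5ms @ 21/8 + 133.929ms (3/8)
4. 1071.429ms @ 3 + 214.286ms (3/5)
5. 1285.714ms @ 18/5 + 214.286ms (3/5)
6. 1500.0ms @ 21/5 + 428.571ms (6/5)
7. 1928.571ms @ 27/5 + 214.286ms (3/5)

note 7 onset = 27/5b = 1928.571ms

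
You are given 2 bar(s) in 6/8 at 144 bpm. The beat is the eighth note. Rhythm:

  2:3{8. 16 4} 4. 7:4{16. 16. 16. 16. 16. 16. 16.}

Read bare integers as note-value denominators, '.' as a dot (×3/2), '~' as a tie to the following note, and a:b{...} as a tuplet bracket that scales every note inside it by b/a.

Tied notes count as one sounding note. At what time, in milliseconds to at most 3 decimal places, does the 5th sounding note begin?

note 5 onset = 9b = 3750.0ms

1. 0.0ms @ 0 + 937.5ms (9/4)
2. 937.5ms @ 9/4 + 312.5ms (3/4)
3. 1250.0ms @ 3 + 1250.0ms (3)
4. 2500.0ms @ 6 + 1250.0ms (3)
5. 3750.0ms @ 9 + 178.571ms (3/7)
6. 3928.571ms @ 66/7 + 178.571ms (3/7)
7. 4107.143ms @ 69/7 + 178.571ms (3/7)
8. 4285.714ms @ 72/7 + 178.571ms (3/7)
9. 4464.286ms @ 75/7 + 178.571ms (3/7)
10. 4642.857ms @ 78/7 + 178.571ms (3/7)
11. 4821.429ms @ 81/7 + 178.571ms (3/7)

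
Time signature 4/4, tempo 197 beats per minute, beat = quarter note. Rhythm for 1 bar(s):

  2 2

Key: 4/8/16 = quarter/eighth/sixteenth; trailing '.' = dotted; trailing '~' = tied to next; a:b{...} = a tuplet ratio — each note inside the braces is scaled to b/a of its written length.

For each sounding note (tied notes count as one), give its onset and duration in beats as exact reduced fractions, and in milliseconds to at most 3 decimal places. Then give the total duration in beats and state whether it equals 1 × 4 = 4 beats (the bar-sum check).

1) 0.0ms=0b +609.137ms=2b
2) 609.137ms=2b +609.137ms=2b
Σ=4b of 4 (197bpm 4/4) — PASS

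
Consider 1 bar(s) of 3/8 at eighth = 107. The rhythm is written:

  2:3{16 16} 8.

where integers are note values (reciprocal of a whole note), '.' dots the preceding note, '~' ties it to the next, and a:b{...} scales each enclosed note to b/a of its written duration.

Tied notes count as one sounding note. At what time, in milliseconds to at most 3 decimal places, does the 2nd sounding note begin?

1. 0.0ms @ 0 + 420.561ms (3/4)
2. 420.561ms @ 3/4 + 420.561ms (3/4)
3. 841.121ms @ 3/2 + 841.121ms (3/2)

note 2 onset = 3/4b = 420.561ms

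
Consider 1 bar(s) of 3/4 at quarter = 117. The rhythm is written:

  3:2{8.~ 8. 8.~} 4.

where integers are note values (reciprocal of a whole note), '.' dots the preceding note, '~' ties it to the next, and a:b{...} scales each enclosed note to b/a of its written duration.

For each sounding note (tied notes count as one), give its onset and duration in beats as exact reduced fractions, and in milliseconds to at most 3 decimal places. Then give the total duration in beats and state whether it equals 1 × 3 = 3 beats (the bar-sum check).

1) 0.0ms=0b +512.821ms=1b
2) 512.821ms=1b +1025.641ms=2b
Σ=3b of 3 (117bpm 3/4) — PASS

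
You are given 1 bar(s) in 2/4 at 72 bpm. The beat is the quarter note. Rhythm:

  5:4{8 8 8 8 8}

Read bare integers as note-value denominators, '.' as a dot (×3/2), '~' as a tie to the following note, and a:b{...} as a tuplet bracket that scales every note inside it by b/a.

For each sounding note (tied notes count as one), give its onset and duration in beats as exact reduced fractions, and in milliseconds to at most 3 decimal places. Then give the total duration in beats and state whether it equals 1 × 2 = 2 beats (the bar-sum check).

1) 0.0ms=0b +333.333ms=2/5b
2) 333.333ms=2/5b +333.333ms=2/5b
3) 666.667ms=4/5b +333.333ms=2/5b
4) 1000.0ms=6/5b +333.333ms=2/5b
5) 1333.333ms=8/5b +333.333ms=2/5b
Σ=2b of 2 (72bpm 2/4) — PASS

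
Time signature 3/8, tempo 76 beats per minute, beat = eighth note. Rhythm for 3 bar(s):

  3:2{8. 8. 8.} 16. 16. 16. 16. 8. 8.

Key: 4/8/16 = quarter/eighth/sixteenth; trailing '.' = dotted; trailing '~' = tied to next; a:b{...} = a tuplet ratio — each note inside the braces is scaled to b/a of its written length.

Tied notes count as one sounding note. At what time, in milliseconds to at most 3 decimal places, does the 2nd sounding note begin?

note 2 onset = 1b = 789.474ms

1. 0.0ms @ 0 + 789.474ms (1)
2. 789.474ms @ 1 + 789.474ms (1)
3. 1578.947ms @ 2 + 789.474ms (1)
4. 2368.421ms @ 3 + 592.105ms (3/4)
5. 2960.526ms @ 15/4 + 592.105ms (3/4)
6. 3552.632ms @ 9/2 + 592.105ms (3/4)
7. 4144.737ms @ 21/4 + 592.105ms (3/4)
8. 4736.842ms @ 6 + 1184.211ms (3/2)
9. 5921.053ms @ 15/2 + 1184.211ms (3/2)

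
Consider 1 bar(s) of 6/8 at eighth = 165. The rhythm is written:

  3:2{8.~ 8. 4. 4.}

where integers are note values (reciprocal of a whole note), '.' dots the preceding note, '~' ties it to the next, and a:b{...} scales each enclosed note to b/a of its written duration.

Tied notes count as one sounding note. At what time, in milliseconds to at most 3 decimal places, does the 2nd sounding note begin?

1. 0.0ms @ 0 + 727.273ms (2)
2. 727.273ms @ 2 + 727.273ms (2)
3. 1454.545ms @ 4 + 727.273ms (2)

note 2 onset = 2b = 727.273ms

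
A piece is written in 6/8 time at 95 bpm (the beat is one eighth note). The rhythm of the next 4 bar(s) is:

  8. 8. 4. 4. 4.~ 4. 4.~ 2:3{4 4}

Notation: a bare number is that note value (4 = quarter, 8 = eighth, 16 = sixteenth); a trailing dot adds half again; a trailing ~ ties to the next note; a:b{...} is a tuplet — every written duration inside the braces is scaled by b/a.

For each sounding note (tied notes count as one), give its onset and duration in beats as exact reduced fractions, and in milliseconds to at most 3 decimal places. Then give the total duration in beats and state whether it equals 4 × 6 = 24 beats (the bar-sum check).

1) 0.0ms=0b +947.368ms=3/2b
2) 947.368ms=3/2b +947.368ms=3/2b
3) 1894.737ms=3b +1894.737ms=3b
4) 3789.474ms=6b +1894.737ms=3b
5) 5684.211ms=9b +3789.474ms=6b
6) 9473.684ms=15b +3789.474ms=6b
7) 13263.158ms=21b +1894.737ms=3b
Σ=24b of 24 (95bpm 6/8) — PASS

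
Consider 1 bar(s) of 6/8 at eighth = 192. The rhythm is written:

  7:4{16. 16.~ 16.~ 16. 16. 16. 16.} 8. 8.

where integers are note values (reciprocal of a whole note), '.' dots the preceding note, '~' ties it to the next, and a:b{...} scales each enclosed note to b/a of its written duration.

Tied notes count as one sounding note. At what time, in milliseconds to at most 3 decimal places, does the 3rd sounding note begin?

note 3 onset = 12/7b = 535.714ms

1. 0.0ms @ 0 + 133.929ms (3/7)
2. 133.929ms @ 3/7 + 401.786ms (9/7)
3. 535.714ms @ 12/7 + 133.929ms (3/7)
4. 669.643ms @ 15/7 + 133.929ms (3/7)
5. 803.571ms @ 18/7 + 133.929ms (3/7)
6. 937.5ms @ 3 + 468.75ms (3/2)
7. 1406.25ms @ 9/2 + 468.75ms (3/2)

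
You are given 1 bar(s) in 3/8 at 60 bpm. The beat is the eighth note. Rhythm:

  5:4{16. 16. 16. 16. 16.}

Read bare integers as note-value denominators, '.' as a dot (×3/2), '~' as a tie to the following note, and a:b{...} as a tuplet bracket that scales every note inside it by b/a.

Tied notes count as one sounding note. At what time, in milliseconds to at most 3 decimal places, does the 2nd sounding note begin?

note 2 onset = 3/5b = 600.0ms

1. 0.0ms @ 0 + 600.0ms (3/5)
2. 600.0ms @ 3/5 + 600.0ms (3/5)
3. 1200.0ms @ 6/5 + 600.0ms (3/5)
4. 1800.0ms @ 9/5 + 600.0ms (3/5)
5. 2400.0ms @ 12/5 + 600.0ms (3/5)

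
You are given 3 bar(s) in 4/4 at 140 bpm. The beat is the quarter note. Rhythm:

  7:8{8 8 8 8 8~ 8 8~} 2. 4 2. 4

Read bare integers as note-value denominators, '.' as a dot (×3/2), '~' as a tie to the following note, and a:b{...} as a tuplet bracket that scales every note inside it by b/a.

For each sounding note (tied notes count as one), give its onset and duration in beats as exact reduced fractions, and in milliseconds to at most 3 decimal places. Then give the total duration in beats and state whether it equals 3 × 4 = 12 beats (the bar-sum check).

1) 0.0ms=0b +244.898ms=4/7b
2) 244.898ms=4/7b +244.898ms=4/7b
3) 489.796ms=8/7b +244.898ms=4/7b
4) 734.694ms=12/7b +244.898ms=4/7b
5) 979.592ms=16/7b +489.796ms=8/7b
6) 1469.388ms=24/7b +1530.612ms=25/7b
7) 3000.0ms=7b +428.571ms=1b
8) 3428.571ms=8b +1285.714ms=3b
9) 4714.286ms=11b +428.571ms=1b
Σ=12b of 12 (140bpm 4/4) — PASS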